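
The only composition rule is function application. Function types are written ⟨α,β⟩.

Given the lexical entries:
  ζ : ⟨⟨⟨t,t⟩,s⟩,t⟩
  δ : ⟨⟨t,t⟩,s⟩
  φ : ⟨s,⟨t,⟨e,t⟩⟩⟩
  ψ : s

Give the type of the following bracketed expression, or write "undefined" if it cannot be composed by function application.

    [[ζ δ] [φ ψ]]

[ζ δ]: ζ is ⟨⟨⟨t,t⟩,s⟩,t⟩, δ is ⟨⟨t,t⟩,s⟩; result t.
[φ ψ]: φ is ⟨s,⟨t,⟨e,t⟩⟩⟩, ψ is s; result ⟨t,⟨e,t⟩⟩.
[[ζ δ] [φ ψ]]: [φ ψ] is ⟨t,⟨e,t⟩⟩, [ζ δ] is t; result ⟨e,t⟩.

⟨e,t⟩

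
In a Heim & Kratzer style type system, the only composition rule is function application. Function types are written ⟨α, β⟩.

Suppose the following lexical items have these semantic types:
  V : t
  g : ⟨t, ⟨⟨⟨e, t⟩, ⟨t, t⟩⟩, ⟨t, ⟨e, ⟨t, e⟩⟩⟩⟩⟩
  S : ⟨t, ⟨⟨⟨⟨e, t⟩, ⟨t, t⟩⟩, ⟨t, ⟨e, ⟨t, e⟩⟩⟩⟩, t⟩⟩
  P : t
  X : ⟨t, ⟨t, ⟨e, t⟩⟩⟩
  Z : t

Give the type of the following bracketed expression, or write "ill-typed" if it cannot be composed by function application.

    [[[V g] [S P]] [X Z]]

⟨e, t⟩

[V g]: functor g : ⟨t, ⟨⟨⟨e, t⟩, ⟨t, t⟩⟩, ⟨t, ⟨e, ⟨t, e⟩⟩⟩⟩⟩, argument V : t; result ⟨⟨⟨e, t⟩, ⟨t, t⟩⟩, ⟨t, ⟨e, ⟨t, e⟩⟩⟩⟩.
[S P]: functor S : ⟨t, ⟨⟨⟨⟨e, t⟩, ⟨t, t⟩⟩, ⟨t, ⟨e, ⟨t, e⟩⟩⟩⟩, t⟩⟩, argument P : t; result ⟨⟨⟨⟨e, t⟩, ⟨t, t⟩⟩, ⟨t, ⟨e, ⟨t, e⟩⟩⟩⟩, t⟩.
[[V g] [S P]]: functor [S P] : ⟨⟨⟨⟨e, t⟩, ⟨t, t⟩⟩, ⟨t, ⟨e, ⟨t, e⟩⟩⟩⟩, t⟩, argument [V g] : ⟨⟨⟨e, t⟩, ⟨t, t⟩⟩, ⟨t, ⟨e, ⟨t, e⟩⟩⟩⟩; result t.
[X Z]: functor X : ⟨t, ⟨t, ⟨e, t⟩⟩⟩, argument Z : t; result ⟨t, ⟨e, t⟩⟩.
[[[V g] [S P]] [X Z]]: functor [X Z] : ⟨t, ⟨e, t⟩⟩, argument [[V g] [S P]] : t; result ⟨e, t⟩.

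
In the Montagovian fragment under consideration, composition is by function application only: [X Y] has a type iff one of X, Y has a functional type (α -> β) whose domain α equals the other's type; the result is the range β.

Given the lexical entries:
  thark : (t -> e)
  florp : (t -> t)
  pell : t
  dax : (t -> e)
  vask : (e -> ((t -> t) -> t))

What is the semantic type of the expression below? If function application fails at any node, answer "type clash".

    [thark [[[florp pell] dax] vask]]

At [florp pell], florp : (t -> t) takes pell : t, giving t.
At [[florp pell] dax], dax : (t -> e) takes [florp pell] : t, giving e.
At [[[florp pell] dax] vask], vask : (e -> ((t -> t) -> t)) takes [[florp pell] dax] : e, giving ((t -> t) -> t).
[thark [[[florp pell] dax] vask]]: (t -> e) with ((t -> t) -> t) — neither is a function whose domain matches the other; composition fails here.

type clash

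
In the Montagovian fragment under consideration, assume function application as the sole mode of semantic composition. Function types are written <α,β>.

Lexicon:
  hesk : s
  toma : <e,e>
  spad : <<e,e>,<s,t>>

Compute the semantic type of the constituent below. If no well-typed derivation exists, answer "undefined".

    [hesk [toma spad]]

At [toma spad], spad : <<e,e>,<s,t>> takes toma : <e,e>, giving <s,t>.
At [hesk [toma spad]], [toma spad] : <s,t> takes hesk : s, giving t.

t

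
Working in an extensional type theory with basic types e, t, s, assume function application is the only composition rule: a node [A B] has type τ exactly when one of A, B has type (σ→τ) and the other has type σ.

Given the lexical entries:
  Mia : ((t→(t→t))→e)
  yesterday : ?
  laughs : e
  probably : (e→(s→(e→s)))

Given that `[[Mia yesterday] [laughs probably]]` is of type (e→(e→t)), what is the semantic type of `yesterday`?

[[Mia yesterday] [laughs probably]] is required to be (e→(e→t)). [laughs probably] : (s→(e→s)) cannot yield (e→(e→t)) as functor, so [Mia yesterday] : ((s→(e→s))→(e→(e→t))).
[Mia yesterday] is required to be ((s→(e→s))→(e→(e→t))). Mia : ((t→(t→t))→e) cannot yield ((s→(e→s))→(e→(e→t))) as functor, so yesterday : (((t→(t→t))→e)→((s→(e→s))→(e→(e→t)))).

(((t→(t→t))→e)→((s→(e→s))→(e→(e→t))))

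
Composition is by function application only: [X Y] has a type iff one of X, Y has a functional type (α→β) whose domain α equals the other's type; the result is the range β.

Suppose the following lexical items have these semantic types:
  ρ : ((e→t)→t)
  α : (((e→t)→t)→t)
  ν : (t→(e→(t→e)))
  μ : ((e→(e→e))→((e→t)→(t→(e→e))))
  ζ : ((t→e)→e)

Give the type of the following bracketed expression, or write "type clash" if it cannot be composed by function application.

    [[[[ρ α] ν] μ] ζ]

type clash

[ρ α] — α of type (((e→t)→t)→t) combines with ρ of type ((e→t)→t): type t.
[[ρ α] ν] — ν of type (t→(e→(t→e))) combines with [ρ α] of type t: type (e→(t→e)).
[[[ρ α] ν] μ]: (e→(t→e)) and ((e→(e→e))→((e→t)→(t→(e→e)))) cannot combine by function application — type clash.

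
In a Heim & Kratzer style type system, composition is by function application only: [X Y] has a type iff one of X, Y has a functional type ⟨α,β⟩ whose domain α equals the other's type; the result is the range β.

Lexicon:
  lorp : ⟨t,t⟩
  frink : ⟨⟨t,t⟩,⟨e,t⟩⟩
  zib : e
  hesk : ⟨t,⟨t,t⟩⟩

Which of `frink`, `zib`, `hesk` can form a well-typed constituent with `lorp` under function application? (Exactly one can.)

frink

frink — combines: frink : ⟨⟨t,t⟩,⟨e,t⟩⟩ takes lorp : ⟨t,t⟩ as argument, giving ⟨e,t⟩.
zib : e — no; lorp wants t, and zib wants nothing (atomic).
hesk : ⟨t,⟨t,t⟩⟩ — no; lorp wants t, and hesk wants t.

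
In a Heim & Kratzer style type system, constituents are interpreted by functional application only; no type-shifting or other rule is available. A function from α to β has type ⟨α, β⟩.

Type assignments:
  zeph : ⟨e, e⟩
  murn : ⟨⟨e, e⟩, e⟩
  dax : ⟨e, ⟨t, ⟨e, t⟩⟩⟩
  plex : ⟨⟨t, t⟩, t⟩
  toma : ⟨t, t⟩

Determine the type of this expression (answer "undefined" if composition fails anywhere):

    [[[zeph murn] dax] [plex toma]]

At [zeph murn], murn : ⟨⟨e, e⟩, e⟩ takes zeph : ⟨e, e⟩, giving e.
At [[zeph murn] dax], dax : ⟨e, ⟨t, ⟨e, t⟩⟩⟩ takes [zeph murn] : e, giving ⟨t, ⟨e, t⟩⟩.
At [plex toma], plex : ⟨⟨t, t⟩, t⟩ takes toma : ⟨t, t⟩, giving t.
At [[[zeph murn] dax] [plex toma]], [[zeph murn] dax] : ⟨t, ⟨e, t⟩⟩ takes [plex toma] : t, giving ⟨e, t⟩.

⟨e, t⟩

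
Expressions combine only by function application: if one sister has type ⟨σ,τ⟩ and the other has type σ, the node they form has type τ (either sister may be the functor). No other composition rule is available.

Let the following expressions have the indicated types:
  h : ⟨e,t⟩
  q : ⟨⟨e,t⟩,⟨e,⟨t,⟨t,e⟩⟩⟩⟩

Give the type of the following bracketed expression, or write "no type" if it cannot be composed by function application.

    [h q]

[h q]: q is ⟨⟨e,t⟩,⟨e,⟨t,⟨t,e⟩⟩⟩⟩, h is ⟨e,t⟩; result ⟨e,⟨t,⟨t,e⟩⟩⟩.

⟨e,⟨t,⟨t,e⟩⟩⟩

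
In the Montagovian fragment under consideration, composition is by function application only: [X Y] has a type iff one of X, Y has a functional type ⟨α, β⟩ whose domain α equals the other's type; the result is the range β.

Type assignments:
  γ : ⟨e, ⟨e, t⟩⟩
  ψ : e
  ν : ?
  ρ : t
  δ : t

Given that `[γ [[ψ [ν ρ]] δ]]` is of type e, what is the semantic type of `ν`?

[γ [[ψ [ν ρ]] δ]] must have type e. The sister γ has type ⟨e, ⟨e, t⟩⟩; that is not a function onto e, so [[ψ [ν ρ]] δ] must be the functor, of type ⟨⟨e, ⟨e, t⟩⟩, e⟩.
[[ψ [ν ρ]] δ] must have type ⟨⟨e, ⟨e, t⟩⟩, e⟩. The sister δ has type t; that is not a function onto ⟨⟨e, ⟨e, t⟩⟩, e⟩, so [ψ [ν ρ]] must be the functor, of type ⟨t, ⟨⟨e, ⟨e, t⟩⟩, e⟩⟩.
[ψ [ν ρ]] must have type ⟨t, ⟨⟨e, ⟨e, t⟩⟩, e⟩⟩. The sister ψ has type e; that is not a function onto ⟨t, ⟨⟨e, ⟨e, t⟩⟩, e⟩⟩, so [ν ρ] must be the functor, of type ⟨e, ⟨t, ⟨⟨e, ⟨e, t⟩⟩, e⟩⟩⟩.
[ν ρ] must have type ⟨e, ⟨t, ⟨⟨e, ⟨e, t⟩⟩, e⟩⟩⟩. The sister ρ has type t; that is not a function onto ⟨e, ⟨t, ⟨⟨e, ⟨e, t⟩⟩, e⟩⟩⟩, so ν must be the functor, of type ⟨t, ⟨e, ⟨t, ⟨⟨e, ⟨e, t⟩⟩, e⟩⟩⟩⟩.

⟨t, ⟨e, ⟨t, ⟨⟨e, ⟨e, t⟩⟩, e⟩⟩⟩⟩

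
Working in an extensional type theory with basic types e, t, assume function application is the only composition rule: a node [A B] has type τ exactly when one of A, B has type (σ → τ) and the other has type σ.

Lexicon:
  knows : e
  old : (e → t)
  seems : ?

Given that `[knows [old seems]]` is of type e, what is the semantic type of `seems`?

[knows [old seems]] is required to be e. knows : e cannot yield e as functor, so [old seems] : (e → e).
[old seems] is required to be (e → e). old : (e → t) cannot yield (e → e) as functor, so seems : ((e → t) → (e → e)).

((e → t) → (e → e))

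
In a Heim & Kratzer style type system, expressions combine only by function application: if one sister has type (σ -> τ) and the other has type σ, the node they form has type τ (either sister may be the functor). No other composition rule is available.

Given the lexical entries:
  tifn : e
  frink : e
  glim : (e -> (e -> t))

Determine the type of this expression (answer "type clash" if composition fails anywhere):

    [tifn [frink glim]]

[frink glim] — glim of type (e -> (e -> t)) combines with frink of type e: type (e -> t).
[tifn [frink glim]] — [frink glim] of type (e -> t) combines with tifn of type e: type t.

t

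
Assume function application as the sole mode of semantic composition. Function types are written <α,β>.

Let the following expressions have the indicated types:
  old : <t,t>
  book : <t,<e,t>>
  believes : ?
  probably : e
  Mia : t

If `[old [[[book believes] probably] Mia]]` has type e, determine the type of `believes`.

<<t,<e,t>>,<e,<t,<<t,t>,e>>>>

For [old [[[book believes] probably] Mia]] to have type e with old of type <t,t>, [[[book believes] probably] Mia] must be the function: [[[book believes] probably] Mia] : <<t,t>,e>.
For [[[book believes] probably] Mia] to have type <<t,t>,e> with Mia of type t, [[book believes] probably] must be the function: [[book believes] probably] : <t,<<t,t>,e>>.
For [[book believes] probably] to have type <t,<<t,t>,e>> with probably of type e, [book believes] must be the function: [book believes] : <e,<t,<<t,t>,e>>>.
For [book believes] to have type <e,<t,<<t,t>,e>>> with book of type <t,<e,t>>, believes must be the function: believes : <<t,<e,t>>,<e,<t,<<t,t>,e>>>>.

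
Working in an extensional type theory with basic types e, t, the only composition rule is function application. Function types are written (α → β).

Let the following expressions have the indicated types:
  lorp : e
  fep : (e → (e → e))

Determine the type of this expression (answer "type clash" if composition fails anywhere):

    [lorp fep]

(e → e)

[lorp fep]: fep is (e → (e → e)), lorp is e; result (e → e).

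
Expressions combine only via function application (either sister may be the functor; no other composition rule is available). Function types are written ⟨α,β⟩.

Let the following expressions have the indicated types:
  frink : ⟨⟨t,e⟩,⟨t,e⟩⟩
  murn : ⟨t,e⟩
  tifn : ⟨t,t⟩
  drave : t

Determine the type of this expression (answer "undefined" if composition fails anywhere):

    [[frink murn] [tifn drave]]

e

[frink murn] — frink of type ⟨⟨t,e⟩,⟨t,e⟩⟩ combines with murn of type ⟨t,e⟩: type ⟨t,e⟩.
[tifn drave] — tifn of type ⟨t,t⟩ combines with drave of type t: type t.
[[frink murn] [tifn drave]] — [frink murn] of type ⟨t,e⟩ combines with [tifn drave] of type t: type e.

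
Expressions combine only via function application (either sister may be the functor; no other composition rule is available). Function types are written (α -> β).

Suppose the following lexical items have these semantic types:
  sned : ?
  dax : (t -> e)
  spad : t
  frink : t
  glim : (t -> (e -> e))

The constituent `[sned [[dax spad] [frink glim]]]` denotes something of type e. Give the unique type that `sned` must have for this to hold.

[sned [[dax spad] [frink glim]]] is required to be e. [[dax spad] [frink glim]] : e cannot yield e as functor, so sned : (e -> e).

(e -> e)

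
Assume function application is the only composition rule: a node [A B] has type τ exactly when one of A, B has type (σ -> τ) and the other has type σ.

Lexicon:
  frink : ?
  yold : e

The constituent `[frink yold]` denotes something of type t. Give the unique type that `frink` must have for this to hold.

At [frink yold] (required: t): yold is e, which is not a function with range t; hence frink is the functor — type (e -> t).

(e -> t)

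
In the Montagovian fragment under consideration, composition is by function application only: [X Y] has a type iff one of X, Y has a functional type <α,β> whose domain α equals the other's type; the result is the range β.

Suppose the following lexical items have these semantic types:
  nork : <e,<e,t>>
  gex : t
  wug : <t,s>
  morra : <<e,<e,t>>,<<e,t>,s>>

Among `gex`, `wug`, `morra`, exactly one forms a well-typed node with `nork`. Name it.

morra

gex : t — does not combine with nork.
wug : <t,s> — does not combine with nork.
morra — combines: morra : <<e,<e,t>>,<<e,t>,s>> takes nork : <e,<e,t>> as argument, giving <<e,t>,s>.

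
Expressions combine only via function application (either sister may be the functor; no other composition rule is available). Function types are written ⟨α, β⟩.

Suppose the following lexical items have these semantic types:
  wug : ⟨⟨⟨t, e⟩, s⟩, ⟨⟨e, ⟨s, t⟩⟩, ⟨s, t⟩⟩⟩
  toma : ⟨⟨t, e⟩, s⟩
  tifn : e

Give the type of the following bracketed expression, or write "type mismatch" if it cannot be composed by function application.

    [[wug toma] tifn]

[wug toma]: wug is ⟨⟨⟨t, e⟩, s⟩, ⟨⟨e, ⟨s, t⟩⟩, ⟨s, t⟩⟩⟩, toma is ⟨⟨t, e⟩, s⟩; result ⟨⟨e, ⟨s, t⟩⟩, ⟨s, t⟩⟩.
[[wug toma] tifn]: ⟨⟨e, ⟨s, t⟩⟩, ⟨s, t⟩⟩ with e — neither is a function whose domain matches the other; composition fails here.

type mismatch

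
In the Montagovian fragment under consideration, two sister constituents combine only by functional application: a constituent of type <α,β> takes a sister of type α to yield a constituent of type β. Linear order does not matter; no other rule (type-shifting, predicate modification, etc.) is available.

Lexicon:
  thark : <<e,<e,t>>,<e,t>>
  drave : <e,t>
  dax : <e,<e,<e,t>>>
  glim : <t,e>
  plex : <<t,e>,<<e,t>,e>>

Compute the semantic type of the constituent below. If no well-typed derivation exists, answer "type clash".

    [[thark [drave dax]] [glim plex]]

[drave dax]: <e,t> with <e,<e,<e,t>>> — neither is a function whose domain matches the other; composition fails here.

type clash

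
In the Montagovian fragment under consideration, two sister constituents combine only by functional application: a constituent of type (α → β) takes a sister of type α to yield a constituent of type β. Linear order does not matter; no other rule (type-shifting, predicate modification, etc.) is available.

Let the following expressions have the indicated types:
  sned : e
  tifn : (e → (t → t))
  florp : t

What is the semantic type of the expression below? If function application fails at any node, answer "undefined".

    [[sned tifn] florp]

t

[sned tifn]: (e → (t → t)) applied to e yields (t → t).
[[sned tifn] florp]: (t → t) applied to t yields t.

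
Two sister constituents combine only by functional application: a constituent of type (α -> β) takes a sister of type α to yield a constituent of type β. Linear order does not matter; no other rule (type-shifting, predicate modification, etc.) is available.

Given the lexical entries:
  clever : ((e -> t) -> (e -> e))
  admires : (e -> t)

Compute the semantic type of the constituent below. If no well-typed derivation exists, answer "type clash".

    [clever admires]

(e -> e)

At [clever admires], clever : ((e -> t) -> (e -> e)) takes admires : (e -> t), giving (e -> e).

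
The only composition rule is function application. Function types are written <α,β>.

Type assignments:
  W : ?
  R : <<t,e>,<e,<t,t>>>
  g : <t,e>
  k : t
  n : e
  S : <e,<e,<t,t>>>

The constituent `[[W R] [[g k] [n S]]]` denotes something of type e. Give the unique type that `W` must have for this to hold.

[[W R] [[g k] [n S]]] must have type e. The sister [[g k] [n S]] has type <t,t>; that is not a function onto e, so [W R] must be the functor, of type <<t,t>,e>.
[W R] must have type <<t,t>,e>. The sister R has type <<t,e>,<e,<t,t>>>; that is not a function onto <<t,t>,e>, so W must be the functor, of type <<<t,e>,<e,<t,t>>>,<<t,t>,e>>.

<<<t,e>,<e,<t,t>>>,<<t,t>,e>>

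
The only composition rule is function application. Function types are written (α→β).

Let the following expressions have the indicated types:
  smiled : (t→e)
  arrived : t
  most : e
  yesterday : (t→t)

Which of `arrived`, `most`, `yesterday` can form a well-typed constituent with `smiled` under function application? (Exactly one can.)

arrived

arrived — combines: smiled : (t→e) takes arrived : t as argument, giving e.
most : e — smiled needs t; most needs nothing (atomic); neither fits.
yesterday : (t→t) — smiled needs t; yesterday needs t; neither fits.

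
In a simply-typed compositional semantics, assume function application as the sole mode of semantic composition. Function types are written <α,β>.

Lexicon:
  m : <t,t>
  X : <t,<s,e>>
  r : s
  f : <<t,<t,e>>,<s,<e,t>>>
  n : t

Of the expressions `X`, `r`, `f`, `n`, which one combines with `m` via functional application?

X : <t,<s,e>> — neither side's domain matches the other.
r : s — neither side's domain matches the other.
f : <<t,<t,e>>,<s,<e,t>>> — neither side's domain matches the other.
n — combines: m : <t,t> takes n : t as argument, giving t.

n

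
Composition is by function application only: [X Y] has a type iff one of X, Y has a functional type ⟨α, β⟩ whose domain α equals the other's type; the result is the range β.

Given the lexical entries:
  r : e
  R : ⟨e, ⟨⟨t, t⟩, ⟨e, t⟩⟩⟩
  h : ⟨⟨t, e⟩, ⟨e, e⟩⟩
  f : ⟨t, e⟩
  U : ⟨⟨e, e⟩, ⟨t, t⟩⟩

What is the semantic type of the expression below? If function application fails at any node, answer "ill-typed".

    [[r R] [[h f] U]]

At [r R], R : ⟨e, ⟨⟨t, t⟩, ⟨e, t⟩⟩⟩ takes r : e, giving ⟨⟨t, t⟩, ⟨e, t⟩⟩.
At [h f], h : ⟨⟨t, e⟩, ⟨e, e⟩⟩ takes f : ⟨t, e⟩, giving ⟨e, e⟩.
At [[h f] U], U : ⟨⟨e, e⟩, ⟨t, t⟩⟩ takes [h f] : ⟨e, e⟩, giving ⟨t, t⟩.
At [[r R] [[h f] U]], [r R] : ⟨⟨t, t⟩, ⟨e, t⟩⟩ takes [[h f] U] : ⟨t, t⟩, giving ⟨e, t⟩.

⟨e, t⟩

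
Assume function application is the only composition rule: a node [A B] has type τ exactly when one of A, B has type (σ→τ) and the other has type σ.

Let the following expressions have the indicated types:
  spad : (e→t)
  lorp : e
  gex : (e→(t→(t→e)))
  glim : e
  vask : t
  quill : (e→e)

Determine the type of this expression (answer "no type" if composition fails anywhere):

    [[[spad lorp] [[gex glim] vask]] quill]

[spad lorp] — spad of type (e→t) combines with lorp of type e: type t.
[gex glim] — gex of type (e→(t→(t→e))) combines with glim of type e: type (t→(t→e)).
[[gex glim] vask] — [gex glim] of type (t→(t→e)) combines with vask of type t: type (t→e).
[[spad lorp] [[gex glim] vask]] — [[gex glim] vask] of type (t→e) combines with [spad lorp] of type t: type e.
[[[spad lorp] [[gex glim] vask]] quill] — quill of type (e→e) combines with [[spad lorp] [[gex glim] vask]] of type e: type e.

e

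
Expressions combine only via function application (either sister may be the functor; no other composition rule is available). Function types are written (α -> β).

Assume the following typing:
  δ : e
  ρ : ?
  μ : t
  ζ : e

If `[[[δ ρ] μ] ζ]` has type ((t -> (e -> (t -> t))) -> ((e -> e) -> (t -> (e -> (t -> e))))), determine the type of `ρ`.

For [[[δ ρ] μ] ζ] to have type ((t -> (e -> (t -> t))) -> ((e -> e) -> (t -> (e -> (t -> e))))) with ζ of type e, [[δ ρ] μ] must be the function: [[δ ρ] μ] : (e -> ((t -> (e -> (t -> t))) -> ((e -> e) -> (t -> (e -> (t -> e)))))).
For [[δ ρ] μ] to have type (e -> ((t -> (e -> (t -> t))) -> ((e -> e) -> (t -> (e -> (t -> e)))))) with μ of type t, [δ ρ] must be the function: [δ ρ] : (t -> (e -> ((t -> (e -> (t -> t))) -> ((e -> e) -> (t -> (e -> (t -> e))))))).
For [δ ρ] to have type (t -> (e -> ((t -> (e -> (t -> t))) -> ((e -> e) -> (t -> (e -> (t -> e))))))) with δ of type e, ρ must be the function: ρ : (e -> (t -> (e -> ((t -> (e -> (t -> t))) -> ((e -> e) -> (t -> (e -> (t -> e)))))))).

(e -> (t -> (e -> ((t -> (e -> (t -> t))) -> ((e -> e) -> (t -> (e -> (t -> e))))))))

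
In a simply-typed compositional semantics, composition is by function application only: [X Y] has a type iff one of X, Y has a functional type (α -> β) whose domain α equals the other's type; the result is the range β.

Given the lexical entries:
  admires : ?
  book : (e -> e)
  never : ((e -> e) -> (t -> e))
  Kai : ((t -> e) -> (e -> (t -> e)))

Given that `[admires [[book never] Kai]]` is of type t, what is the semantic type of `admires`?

((e -> (t -> e)) -> t)

[admires [[book never] Kai]] must have type t. The sister [[book never] Kai] has type (e -> (t -> e)); that is not a function onto t, so admires must be the functor, of type ((e -> (t -> e)) -> t).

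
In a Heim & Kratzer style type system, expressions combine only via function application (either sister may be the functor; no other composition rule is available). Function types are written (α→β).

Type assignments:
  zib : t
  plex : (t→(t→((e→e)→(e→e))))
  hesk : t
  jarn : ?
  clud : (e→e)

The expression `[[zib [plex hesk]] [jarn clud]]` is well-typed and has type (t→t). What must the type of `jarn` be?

[[zib [plex hesk]] [jarn clud]] is required to be (t→t). [zib [plex hesk]] : ((e→e)→(e→e)) cannot yield (t→t) as functor, so [jarn clud] : (((e→e)→(e→e))→(t→t)).
[jarn clud] is required to be (((e→e)→(e→e))→(t→t)). clud : (e→e) cannot yield (((e→e)→(e→e))→(t→t)) as functor, so jarn : ((e→e)→(((e→e)→(e→e))→(t→t))).

((e→e)→(((e→e)→(e→e))→(t→t)))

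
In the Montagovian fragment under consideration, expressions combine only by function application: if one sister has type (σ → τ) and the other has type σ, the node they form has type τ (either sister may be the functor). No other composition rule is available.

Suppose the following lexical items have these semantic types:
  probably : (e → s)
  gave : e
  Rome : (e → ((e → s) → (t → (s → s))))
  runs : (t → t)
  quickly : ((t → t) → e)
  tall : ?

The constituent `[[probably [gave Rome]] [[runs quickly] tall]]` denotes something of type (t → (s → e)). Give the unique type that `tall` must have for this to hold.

(e → ((t → (s → s)) → (t → (s → e))))

[[probably [gave Rome]] [[runs quickly] tall]] must have type (t → (s → e)). The sister [probably [gave Rome]] has type (t → (s → s)); that is not a function onto (t → (s → e)), so [[runs quickly] tall] must be the functor, of type ((t → (s → s)) → (t → (s → e))).
[[runs quickly] tall] must have type ((t → (s → s)) → (t → (s → e))). The sister [runs quickly] has type e; that is not a function onto ((t → (s → s)) → (t → (s → e))), so tall must be the functor, of type (e → ((t → (s → s)) → (t → (s → e)))).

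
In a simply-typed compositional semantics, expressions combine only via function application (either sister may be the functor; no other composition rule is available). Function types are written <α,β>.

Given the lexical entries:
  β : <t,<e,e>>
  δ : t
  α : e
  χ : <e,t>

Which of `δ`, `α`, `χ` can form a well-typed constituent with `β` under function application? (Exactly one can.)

δ

δ — combines: β : <t,<e,e>> takes δ : t as argument, giving <e,e>.
α : e — does not combine with β.
χ : <e,t> — does not combine with β.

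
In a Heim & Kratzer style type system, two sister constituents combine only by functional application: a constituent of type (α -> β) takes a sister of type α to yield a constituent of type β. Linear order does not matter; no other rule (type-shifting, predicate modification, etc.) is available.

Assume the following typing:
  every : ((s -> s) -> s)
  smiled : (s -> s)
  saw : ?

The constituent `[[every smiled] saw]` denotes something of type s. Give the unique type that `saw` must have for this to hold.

(s -> s)

[[every smiled] saw] must have type s. The sister [every smiled] has type s; that is not a function onto s, so saw must be the functor, of type (s -> s).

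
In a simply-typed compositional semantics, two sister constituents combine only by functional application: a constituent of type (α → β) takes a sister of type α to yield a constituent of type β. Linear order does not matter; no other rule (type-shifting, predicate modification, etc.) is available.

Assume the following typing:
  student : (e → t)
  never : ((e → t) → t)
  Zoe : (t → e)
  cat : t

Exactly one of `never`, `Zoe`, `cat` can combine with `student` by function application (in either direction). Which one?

never — combines: never : ((e → t) → t) takes student : (e → t) as argument, giving t.
Zoe : (t → e) — student needs e; Zoe needs t; neither fits.
cat : t — student needs e; cat needs nothing (atomic); neither fits.

never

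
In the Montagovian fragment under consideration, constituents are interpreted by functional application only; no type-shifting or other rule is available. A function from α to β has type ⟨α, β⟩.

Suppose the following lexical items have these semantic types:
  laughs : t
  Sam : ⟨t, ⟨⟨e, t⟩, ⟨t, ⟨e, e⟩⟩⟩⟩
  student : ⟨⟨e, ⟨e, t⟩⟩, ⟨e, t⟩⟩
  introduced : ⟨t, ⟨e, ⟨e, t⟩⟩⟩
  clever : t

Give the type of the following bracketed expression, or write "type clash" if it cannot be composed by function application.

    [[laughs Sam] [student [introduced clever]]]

[laughs Sam]: ⟨t, ⟨⟨e, t⟩, ⟨t, ⟨e, e⟩⟩⟩⟩ applied to t yields ⟨⟨e, t⟩, ⟨t, ⟨e, e⟩⟩⟩.
[introduced clever]: ⟨t, ⟨e, ⟨e, t⟩⟩⟩ applied to t yields ⟨e, ⟨e, t⟩⟩.
[student [introduced clever]]: ⟨⟨e, ⟨e, t⟩⟩, ⟨e, t⟩⟩ applied to ⟨e, ⟨e, t⟩⟩ yields ⟨e, t⟩.
[[laughs Sam] [student [introduced clever]]]: ⟨⟨e, t⟩, ⟨t, ⟨e, e⟩⟩⟩ applied to ⟨e, t⟩ yields ⟨t, ⟨e, e⟩⟩.

⟨t, ⟨e, e⟩⟩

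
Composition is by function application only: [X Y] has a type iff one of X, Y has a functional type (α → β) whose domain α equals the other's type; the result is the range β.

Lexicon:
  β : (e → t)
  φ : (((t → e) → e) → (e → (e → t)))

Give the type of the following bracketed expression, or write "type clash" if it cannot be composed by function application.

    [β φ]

[β φ]: (e → t) and (((t → e) → e) → (e → (e → t))) cannot combine by function application — type clash.

type clash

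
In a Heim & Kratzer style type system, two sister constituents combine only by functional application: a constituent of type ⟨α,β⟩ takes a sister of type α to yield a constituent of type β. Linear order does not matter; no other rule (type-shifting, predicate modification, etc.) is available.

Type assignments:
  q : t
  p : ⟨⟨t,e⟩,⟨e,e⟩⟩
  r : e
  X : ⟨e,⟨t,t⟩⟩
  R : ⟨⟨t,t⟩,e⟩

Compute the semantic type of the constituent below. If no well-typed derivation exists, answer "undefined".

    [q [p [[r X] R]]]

[r X]: X is ⟨e,⟨t,t⟩⟩, r is e; result ⟨t,t⟩.
[[r X] R]: R is ⟨⟨t,t⟩,e⟩, [r X] is ⟨t,t⟩; result e.
[p [[r X] R]]: ⟨⟨t,e⟩,⟨e,e⟩⟩ and e cannot combine by function application — type clash.

undefined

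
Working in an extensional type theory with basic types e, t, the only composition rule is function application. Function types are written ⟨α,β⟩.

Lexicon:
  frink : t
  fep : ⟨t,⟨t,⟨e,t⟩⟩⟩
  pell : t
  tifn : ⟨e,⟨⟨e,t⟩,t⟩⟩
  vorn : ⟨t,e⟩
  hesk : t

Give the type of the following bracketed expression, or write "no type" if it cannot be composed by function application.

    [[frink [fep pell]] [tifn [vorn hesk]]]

t

At [fep pell], fep : ⟨t,⟨t,⟨e,t⟩⟩⟩ takes pell : t, giving ⟨t,⟨e,t⟩⟩.
At [frink [fep pell]], [fep pell] : ⟨t,⟨e,t⟩⟩ takes frink : t, giving ⟨e,t⟩.
At [vorn hesk], vorn : ⟨t,e⟩ takes hesk : t, giving e.
At [tifn [vorn hesk]], tifn : ⟨e,⟨⟨e,t⟩,t⟩⟩ takes [vorn hesk] : e, giving ⟨⟨e,t⟩,t⟩.
At [[frink [fep pell]] [tifn [vorn hesk]]], [tifn [vorn hesk]] : ⟨⟨e,t⟩,t⟩ takes [frink [fep pell]] : ⟨e,t⟩, giving t.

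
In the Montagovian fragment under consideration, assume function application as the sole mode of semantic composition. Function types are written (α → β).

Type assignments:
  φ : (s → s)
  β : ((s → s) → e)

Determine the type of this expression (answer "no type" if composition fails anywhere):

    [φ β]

[φ β]: ((s → s) → e) applied to (s → s) yields e.

e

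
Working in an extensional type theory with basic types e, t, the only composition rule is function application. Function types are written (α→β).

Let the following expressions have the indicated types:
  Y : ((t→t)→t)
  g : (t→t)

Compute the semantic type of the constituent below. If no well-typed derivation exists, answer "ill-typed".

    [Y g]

t

[Y g] — Y of type ((t→t)→t) combines with g of type (t→t): type t.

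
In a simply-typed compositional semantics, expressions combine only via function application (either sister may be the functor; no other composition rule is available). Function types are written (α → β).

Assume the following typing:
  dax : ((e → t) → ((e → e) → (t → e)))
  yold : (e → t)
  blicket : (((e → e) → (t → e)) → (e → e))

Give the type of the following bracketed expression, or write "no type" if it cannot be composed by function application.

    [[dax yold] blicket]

At [dax yold], dax : ((e → t) → ((e → e) → (t → e))) takes yold : (e → t), giving ((e → e) → (t → e)).
At [[dax yold] blicket], blicket : (((e → e) → (t → e)) → (e → e)) takes [dax yold] : ((e → e) → (t → e)), giving (e → e).

(e → e)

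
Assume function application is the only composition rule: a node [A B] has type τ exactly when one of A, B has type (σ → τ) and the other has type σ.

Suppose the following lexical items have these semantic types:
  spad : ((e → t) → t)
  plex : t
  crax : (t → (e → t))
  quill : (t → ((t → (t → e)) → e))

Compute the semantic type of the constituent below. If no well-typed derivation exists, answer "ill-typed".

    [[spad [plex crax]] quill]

((t → (t → e)) → e)

[plex crax]: functor crax : (t → (e → t)), argument plex : t; result (e → t).
[spad [plex crax]]: functor spad : ((e → t) → t), argument [plex crax] : (e → t); result t.
[[spad [plex crax]] quill]: functor quill : (t → ((t → (t → e)) → e)), argument [spad [plex crax]] : t; result ((t → (t → e)) → e).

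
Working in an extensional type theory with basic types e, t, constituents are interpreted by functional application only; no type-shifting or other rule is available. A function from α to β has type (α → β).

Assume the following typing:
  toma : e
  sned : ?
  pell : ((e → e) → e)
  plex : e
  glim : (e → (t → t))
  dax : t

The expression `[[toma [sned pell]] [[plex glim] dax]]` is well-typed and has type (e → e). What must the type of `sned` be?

(((e → e) → e) → (e → (t → (e → e))))

For [[toma [sned pell]] [[plex glim] dax]] to have type (e → e) with [[plex glim] dax] of type t, [toma [sned pell]] must be the function: [toma [sned pell]] : (t → (e → e)).
For [toma [sned pell]] to have type (t → (e → e)) with toma of type e, [sned pell] must be the function: [sned pell] : (e → (t → (e → e))).
For [sned pell] to have type (e → (t → (e → e))) with pell of type ((e → e) → e), sned must be the function: sned : (((e → e) → e) → (e → (t → (e → e)))).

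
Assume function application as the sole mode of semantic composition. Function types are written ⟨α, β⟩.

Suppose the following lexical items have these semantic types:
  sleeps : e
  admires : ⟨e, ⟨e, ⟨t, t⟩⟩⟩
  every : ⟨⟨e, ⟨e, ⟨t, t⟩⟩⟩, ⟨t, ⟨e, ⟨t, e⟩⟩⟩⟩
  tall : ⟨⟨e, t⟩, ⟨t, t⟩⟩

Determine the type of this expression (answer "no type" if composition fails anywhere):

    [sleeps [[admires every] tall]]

no type

At [admires every], every : ⟨⟨e, ⟨e, ⟨t, t⟩⟩⟩, ⟨t, ⟨e, ⟨t, e⟩⟩⟩⟩ takes admires : ⟨e, ⟨e, ⟨t, t⟩⟩⟩, giving ⟨t, ⟨e, ⟨t, e⟩⟩⟩.
At [[admires every] tall]: neither ⟨t, ⟨e, ⟨t, e⟩⟩⟩ nor ⟨⟨e, t⟩, ⟨t, t⟩⟩ can take the other as argument; the node is ill-typed.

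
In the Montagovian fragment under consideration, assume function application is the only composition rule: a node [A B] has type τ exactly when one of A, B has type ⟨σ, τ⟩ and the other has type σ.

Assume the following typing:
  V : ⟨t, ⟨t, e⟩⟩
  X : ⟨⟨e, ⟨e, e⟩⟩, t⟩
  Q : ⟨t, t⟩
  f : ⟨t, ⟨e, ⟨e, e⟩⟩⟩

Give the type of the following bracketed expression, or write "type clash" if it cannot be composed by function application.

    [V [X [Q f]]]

type clash

At [Q f]: neither ⟨t, t⟩ nor ⟨t, ⟨e, ⟨e, e⟩⟩⟩ can take the other as argument; the node is ill-typed.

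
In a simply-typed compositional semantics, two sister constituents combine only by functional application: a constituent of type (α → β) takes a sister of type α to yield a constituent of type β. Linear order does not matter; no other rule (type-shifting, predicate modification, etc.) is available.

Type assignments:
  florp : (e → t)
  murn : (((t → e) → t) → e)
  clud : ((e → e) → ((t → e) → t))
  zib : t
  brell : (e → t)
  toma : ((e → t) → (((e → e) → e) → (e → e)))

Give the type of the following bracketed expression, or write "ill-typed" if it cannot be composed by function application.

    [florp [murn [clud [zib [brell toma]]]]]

[brell toma]: toma is ((e → t) → (((e → e) → e) → (e → e))), brell is (e → t); result (((e → e) → e) → (e → e)).
[zib [brell toma]]: t with (((e → e) → e) → (e → e)) — neither is a function whose domain matches the other; composition fails here.

ill-typed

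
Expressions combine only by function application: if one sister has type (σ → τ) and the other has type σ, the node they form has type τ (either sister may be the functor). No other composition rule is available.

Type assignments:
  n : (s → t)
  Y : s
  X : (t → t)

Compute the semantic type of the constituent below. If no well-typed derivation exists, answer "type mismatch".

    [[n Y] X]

t

At [n Y], n : (s → t) takes Y : s, giving t.
At [[n Y] X], X : (t → t) takes [n Y] : t, giving t.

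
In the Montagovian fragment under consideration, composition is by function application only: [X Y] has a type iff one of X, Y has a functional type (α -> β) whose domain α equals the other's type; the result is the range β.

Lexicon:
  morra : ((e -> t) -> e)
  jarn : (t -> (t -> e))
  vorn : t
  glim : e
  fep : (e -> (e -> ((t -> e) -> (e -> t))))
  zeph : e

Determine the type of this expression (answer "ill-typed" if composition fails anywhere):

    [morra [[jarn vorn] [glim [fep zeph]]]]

At [jarn vorn], jarn : (t -> (t -> e)) takes vorn : t, giving (t -> e).
At [fep zeph], fep : (e -> (e -> ((t -> e) -> (e -> t)))) takes zeph : e, giving (e -> ((t -> e) -> (e -> t))).
At [glim [fep zeph]], [fep zeph] : (e -> ((t -> e) -> (e -> t))) takes glim : e, giving ((t -> e) -> (e -> t)).
At [[jarn vorn] [glim [fep zeph]]], [glim [fep zeph]] : ((t -> e) -> (e -> t)) takes [jarn vorn] : (t -> e), giving (e -> t).
At [morra [[jarn vorn] [glim [fep zeph]]]], morra : ((e -> t) -> e) takes [[jarn vorn] [glim [fep zeph]]] : (e -> t), giving e.

e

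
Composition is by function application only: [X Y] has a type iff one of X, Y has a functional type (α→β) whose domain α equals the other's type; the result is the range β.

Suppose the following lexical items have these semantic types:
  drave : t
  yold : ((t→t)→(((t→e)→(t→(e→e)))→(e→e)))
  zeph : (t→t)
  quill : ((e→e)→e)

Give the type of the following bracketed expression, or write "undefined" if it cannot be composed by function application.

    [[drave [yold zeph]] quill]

undefined

[yold zeph]: functor yold : ((t→t)→(((t→e)→(t→(e→e)))→(e→e))), argument zeph : (t→t); result (((t→e)→(t→(e→e)))→(e→e)).
[drave [yold zeph]]: t and (((t→e)→(t→(e→e)))→(e→e)) cannot combine by function application — type clash.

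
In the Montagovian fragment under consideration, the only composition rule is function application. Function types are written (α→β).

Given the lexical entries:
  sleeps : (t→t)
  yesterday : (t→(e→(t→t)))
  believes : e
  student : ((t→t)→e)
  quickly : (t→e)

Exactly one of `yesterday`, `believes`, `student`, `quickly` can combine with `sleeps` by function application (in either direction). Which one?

yesterday : (t→(e→(t→t))) — sleeps needs t; yesterday needs t; neither fits.
believes : e — sleeps needs t; believes needs nothing (atomic); neither fits.
student — combines: student : ((t→t)→e) takes sleeps : (t→t) as argument, giving e.
quickly : (t→e) — sleeps needs t; quickly needs t; neither fits.

student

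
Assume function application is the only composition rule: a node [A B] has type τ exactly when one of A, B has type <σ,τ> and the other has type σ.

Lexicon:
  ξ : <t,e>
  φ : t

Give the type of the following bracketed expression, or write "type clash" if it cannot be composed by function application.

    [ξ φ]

[ξ φ]: ξ is <t,e>, φ is t; result e.

e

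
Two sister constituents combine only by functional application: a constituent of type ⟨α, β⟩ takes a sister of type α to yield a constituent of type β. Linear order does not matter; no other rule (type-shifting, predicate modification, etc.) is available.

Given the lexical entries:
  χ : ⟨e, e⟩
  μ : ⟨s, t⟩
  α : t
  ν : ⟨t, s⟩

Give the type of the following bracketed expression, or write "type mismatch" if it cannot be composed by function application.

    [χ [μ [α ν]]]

[α ν]: ν is ⟨t, s⟩, α is t; result s.
[μ [α ν]]: μ is ⟨s, t⟩, [α ν] is s; result t.
[χ [μ [α ν]]]: ⟨e, e⟩ with t — neither is a function whose domain matches the other; composition fails here.

type mismatch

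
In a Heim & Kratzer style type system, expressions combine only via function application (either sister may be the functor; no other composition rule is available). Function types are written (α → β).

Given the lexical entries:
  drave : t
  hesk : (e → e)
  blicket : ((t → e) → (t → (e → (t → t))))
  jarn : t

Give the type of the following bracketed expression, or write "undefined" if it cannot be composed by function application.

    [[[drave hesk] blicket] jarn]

undefined

[drave hesk]: t and (e → e) cannot combine by function application — type clash.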